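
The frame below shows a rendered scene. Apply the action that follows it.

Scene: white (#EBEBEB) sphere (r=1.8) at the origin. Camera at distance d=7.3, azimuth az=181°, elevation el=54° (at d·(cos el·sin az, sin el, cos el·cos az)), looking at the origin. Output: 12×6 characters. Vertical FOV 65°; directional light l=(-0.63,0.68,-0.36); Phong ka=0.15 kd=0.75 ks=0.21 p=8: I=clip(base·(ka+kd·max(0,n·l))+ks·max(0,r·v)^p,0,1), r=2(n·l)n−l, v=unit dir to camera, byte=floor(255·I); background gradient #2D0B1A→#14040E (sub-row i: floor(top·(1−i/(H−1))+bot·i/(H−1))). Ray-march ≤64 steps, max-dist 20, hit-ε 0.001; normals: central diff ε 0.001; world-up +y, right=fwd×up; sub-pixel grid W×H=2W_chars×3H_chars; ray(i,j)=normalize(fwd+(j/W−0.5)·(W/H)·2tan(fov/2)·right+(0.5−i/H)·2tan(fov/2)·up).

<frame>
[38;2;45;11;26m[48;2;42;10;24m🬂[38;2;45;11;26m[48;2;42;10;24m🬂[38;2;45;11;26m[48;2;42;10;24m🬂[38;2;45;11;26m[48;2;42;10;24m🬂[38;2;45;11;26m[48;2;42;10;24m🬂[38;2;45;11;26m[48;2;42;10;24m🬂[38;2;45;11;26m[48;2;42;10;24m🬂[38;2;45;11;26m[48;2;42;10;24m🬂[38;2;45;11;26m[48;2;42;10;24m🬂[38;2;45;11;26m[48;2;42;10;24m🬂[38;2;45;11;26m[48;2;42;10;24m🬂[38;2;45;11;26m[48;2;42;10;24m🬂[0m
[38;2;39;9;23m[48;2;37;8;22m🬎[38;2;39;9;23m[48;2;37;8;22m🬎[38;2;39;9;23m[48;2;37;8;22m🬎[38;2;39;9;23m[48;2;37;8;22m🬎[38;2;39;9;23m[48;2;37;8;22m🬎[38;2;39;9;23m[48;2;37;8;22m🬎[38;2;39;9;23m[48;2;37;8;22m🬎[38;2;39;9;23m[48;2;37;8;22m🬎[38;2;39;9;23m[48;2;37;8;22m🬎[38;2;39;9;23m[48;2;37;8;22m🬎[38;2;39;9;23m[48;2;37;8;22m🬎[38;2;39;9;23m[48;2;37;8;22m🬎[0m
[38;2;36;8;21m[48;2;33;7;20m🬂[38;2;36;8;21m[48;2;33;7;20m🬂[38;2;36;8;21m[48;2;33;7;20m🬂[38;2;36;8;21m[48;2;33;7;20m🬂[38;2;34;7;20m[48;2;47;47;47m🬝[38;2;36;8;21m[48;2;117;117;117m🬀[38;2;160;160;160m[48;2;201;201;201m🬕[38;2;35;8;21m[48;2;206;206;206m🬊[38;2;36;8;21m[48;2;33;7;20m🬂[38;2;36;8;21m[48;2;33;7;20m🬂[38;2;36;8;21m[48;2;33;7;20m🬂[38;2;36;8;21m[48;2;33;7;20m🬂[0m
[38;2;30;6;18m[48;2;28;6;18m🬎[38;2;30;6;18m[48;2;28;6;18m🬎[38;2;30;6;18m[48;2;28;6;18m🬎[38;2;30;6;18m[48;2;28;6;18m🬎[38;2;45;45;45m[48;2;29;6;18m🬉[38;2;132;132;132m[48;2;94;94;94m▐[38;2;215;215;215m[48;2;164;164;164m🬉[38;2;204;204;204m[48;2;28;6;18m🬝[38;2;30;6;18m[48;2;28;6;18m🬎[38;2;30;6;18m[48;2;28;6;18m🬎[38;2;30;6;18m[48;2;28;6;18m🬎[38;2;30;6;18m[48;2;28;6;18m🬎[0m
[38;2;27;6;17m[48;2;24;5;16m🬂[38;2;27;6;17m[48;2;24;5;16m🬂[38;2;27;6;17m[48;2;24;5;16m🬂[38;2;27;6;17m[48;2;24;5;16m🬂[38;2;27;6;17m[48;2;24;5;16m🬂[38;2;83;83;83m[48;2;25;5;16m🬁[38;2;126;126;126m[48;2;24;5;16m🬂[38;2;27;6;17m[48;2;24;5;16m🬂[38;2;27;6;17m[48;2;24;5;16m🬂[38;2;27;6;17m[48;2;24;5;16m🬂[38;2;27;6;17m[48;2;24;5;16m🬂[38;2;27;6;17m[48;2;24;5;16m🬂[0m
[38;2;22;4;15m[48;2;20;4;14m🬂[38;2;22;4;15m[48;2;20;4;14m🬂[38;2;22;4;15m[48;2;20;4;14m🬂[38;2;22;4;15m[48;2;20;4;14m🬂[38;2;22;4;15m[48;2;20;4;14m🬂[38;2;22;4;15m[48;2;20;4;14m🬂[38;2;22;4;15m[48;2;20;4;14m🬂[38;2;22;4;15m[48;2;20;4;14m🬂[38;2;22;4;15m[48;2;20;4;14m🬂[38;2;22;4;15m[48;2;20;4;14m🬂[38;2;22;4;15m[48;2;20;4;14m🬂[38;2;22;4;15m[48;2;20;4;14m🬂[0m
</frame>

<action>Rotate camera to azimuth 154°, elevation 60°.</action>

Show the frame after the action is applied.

<frame>
[38;2;45;11;26m[48;2;42;10;24m🬂[38;2;45;11;26m[48;2;42;10;24m🬂[38;2;45;11;26m[48;2;42;10;24m🬂[38;2;45;11;26m[48;2;42;10;24m🬂[38;2;45;11;26m[48;2;42;10;24m🬂[38;2;45;11;26m[48;2;42;10;24m🬂[38;2;45;11;26m[48;2;42;10;24m🬂[38;2;45;11;26m[48;2;42;10;24m🬂[38;2;45;11;26m[48;2;42;10;24m🬂[38;2;45;11;26m[48;2;42;10;24m🬂[38;2;45;11;26m[48;2;42;10;24m🬂[38;2;45;11;26m[48;2;42;10;24m🬂[0m
[38;2;39;9;23m[48;2;37;8;22m🬎[38;2;39;9;23m[48;2;37;8;22m🬎[38;2;39;9;23m[48;2;37;8;22m🬎[38;2;39;9;23m[48;2;37;8;22m🬎[38;2;39;9;23m[48;2;37;8;22m🬎[38;2;39;9;23m[48;2;37;8;22m🬎[38;2;39;9;23m[48;2;37;8;22m🬎[38;2;39;9;23m[48;2;37;8;22m🬎[38;2;39;9;23m[48;2;37;8;22m🬎[38;2;39;9;23m[48;2;37;8;22m🬎[38;2;39;9;23m[48;2;37;8;22m🬎[38;2;39;9;23m[48;2;37;8;22m🬎[0m
[38;2;36;8;21m[48;2;33;7;20m🬂[38;2;36;8;21m[48;2;33;7;20m🬂[38;2;36;8;21m[48;2;33;7;20m🬂[38;2;36;8;21m[48;2;33;7;20m🬂[38;2;34;7;20m[48;2;35;35;35m🬝[38;2;36;8;21m[48;2;103;103;103m🬀[38;2;157;157;157m[48;2;198;198;198m🬕[38;2;35;8;21m[48;2;214;214;214m🬊[38;2;36;8;21m[48;2;33;7;20m🬂[38;2;36;8;21m[48;2;33;7;20m🬂[38;2;36;8;21m[48;2;33;7;20m🬂[38;2;36;8;21m[48;2;33;7;20m🬂[0m
[38;2;30;6;18m[48;2;28;6;18m🬎[38;2;30;6;18m[48;2;28;6;18m🬎[38;2;30;6;18m[48;2;28;6;18m🬎[38;2;30;6;18m[48;2;28;6;18m🬎[38;2;35;35;35m[48;2;29;6;18m🬉[38;2;89;89;89m[48;2;46;46;46m🬨[38;2;172;172;172m[48;2;128;128;128m🬉[38;2;186;186;186m[48;2;28;6;18m🬝[38;2;30;6;18m[48;2;28;6;18m🬎[38;2;30;6;18m[48;2;28;6;18m🬎[38;2;30;6;18m[48;2;28;6;18m🬎[38;2;30;6;18m[48;2;28;6;18m🬎[0m
[38;2;27;6;17m[48;2;24;5;16m🬂[38;2;27;6;17m[48;2;24;5;16m🬂[38;2;27;6;17m[48;2;24;5;16m🬂[38;2;27;6;17m[48;2;24;5;16m🬂[38;2;27;6;17m[48;2;24;5;16m🬂[38;2;36;36;36m[48;2;25;5;16m🬁[38;2;85;85;85m[48;2;24;5;16m🬂[38;2;27;6;17m[48;2;24;5;16m🬂[38;2;27;6;17m[48;2;24;5;16m🬂[38;2;27;6;17m[48;2;24;5;16m🬂[38;2;27;6;17m[48;2;24;5;16m🬂[38;2;27;6;17m[48;2;24;5;16m🬂[0m
[38;2;22;4;15m[48;2;20;4;14m🬂[38;2;22;4;15m[48;2;20;4;14m🬂[38;2;22;4;15m[48;2;20;4;14m🬂[38;2;22;4;15m[48;2;20;4;14m🬂[38;2;22;4;15m[48;2;20;4;14m🬂[38;2;22;4;15m[48;2;20;4;14m🬂[38;2;22;4;15m[48;2;20;4;14m🬂[38;2;22;4;15m[48;2;20;4;14m🬂[38;2;22;4;15m[48;2;20;4;14m🬂[38;2;22;4;15m[48;2;20;4;14m🬂[38;2;22;4;15m[48;2;20;4;14m🬂[38;2;22;4;15m[48;2;20;4;14m🬂[0m
</frame>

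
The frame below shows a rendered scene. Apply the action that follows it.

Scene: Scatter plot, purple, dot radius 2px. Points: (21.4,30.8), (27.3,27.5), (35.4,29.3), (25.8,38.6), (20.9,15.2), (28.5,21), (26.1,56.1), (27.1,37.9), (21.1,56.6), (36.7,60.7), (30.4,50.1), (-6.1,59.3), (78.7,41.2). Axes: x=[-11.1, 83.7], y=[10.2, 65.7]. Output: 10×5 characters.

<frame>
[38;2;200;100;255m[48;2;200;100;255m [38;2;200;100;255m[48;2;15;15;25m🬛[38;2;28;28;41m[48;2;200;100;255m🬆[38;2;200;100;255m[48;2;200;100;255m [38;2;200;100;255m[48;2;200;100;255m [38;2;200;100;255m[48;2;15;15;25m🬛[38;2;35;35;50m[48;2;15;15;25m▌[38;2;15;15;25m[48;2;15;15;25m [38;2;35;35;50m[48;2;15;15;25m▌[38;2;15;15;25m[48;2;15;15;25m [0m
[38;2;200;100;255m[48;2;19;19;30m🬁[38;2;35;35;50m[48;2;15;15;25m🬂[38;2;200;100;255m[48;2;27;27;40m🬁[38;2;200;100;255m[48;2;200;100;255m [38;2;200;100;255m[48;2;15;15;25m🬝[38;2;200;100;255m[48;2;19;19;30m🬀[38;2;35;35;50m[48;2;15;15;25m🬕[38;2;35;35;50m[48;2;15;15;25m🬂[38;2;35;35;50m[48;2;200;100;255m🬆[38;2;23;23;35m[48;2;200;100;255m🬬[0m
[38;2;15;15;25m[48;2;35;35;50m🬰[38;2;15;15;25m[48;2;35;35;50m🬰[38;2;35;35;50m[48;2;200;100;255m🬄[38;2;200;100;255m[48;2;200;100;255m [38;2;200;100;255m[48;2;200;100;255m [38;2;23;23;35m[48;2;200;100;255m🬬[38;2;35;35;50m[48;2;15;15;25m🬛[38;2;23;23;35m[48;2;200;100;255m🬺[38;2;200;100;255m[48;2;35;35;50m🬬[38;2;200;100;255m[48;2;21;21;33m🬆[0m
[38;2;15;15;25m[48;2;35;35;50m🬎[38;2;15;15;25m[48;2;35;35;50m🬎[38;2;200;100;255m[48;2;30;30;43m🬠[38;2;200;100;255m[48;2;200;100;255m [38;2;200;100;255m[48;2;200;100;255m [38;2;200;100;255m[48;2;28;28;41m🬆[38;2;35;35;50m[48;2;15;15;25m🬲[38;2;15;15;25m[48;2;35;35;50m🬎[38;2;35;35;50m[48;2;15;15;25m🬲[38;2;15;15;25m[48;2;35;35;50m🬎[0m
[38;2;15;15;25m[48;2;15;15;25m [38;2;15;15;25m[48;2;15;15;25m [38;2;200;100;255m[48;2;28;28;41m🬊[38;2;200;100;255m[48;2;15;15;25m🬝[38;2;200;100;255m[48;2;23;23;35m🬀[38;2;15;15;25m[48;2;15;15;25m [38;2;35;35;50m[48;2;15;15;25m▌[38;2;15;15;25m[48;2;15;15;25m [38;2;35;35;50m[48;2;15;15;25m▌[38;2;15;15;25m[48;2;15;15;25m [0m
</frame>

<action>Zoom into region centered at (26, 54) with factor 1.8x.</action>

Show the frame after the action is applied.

<frame>
[38;2;15;15;25m[48;2;15;15;25m [38;2;15;15;25m[48;2;15;15;25m [38;2;35;35;50m[48;2;15;15;25m▌[38;2;15;15;25m[48;2;15;15;25m [38;2;35;35;50m[48;2;15;15;25m▌[38;2;15;15;25m[48;2;15;15;25m [38;2;28;28;41m[48;2;200;100;255m🬆[38;2;15;15;25m[48;2;200;100;255m🬬[38;2;35;35;50m[48;2;15;15;25m▌[38;2;15;15;25m[48;2;15;15;25m [0m
[38;2;35;35;50m[48;2;15;15;25m🬂[38;2;35;35;50m[48;2;15;15;25m🬂[38;2;31;31;45m[48;2;200;100;255m🬝[38;2;35;35;50m[48;2;200;100;255m🬀[38;2;35;35;50m[48;2;200;100;255m🬂[38;2;200;100;255m[48;2;20;20;31m🬑[38;2;200;100;255m[48;2;35;35;50m🬬[38;2;200;100;255m[48;2;15;15;25m🬆[38;2;35;35;50m[48;2;15;15;25m🬕[38;2;35;35;50m[48;2;15;15;25m🬂[0m
[38;2;15;15;25m[48;2;35;35;50m🬰[38;2;15;15;25m[48;2;35;35;50m🬰[38;2;35;35;50m[48;2;15;15;25m🬛[38;2;200;100;255m[48;2;21;21;33m🬊[38;2;200;100;255m[48;2;35;35;50m🬬[38;2;200;100;255m[48;2;200;100;255m [38;2;28;28;41m[48;2;200;100;255m🬊[38;2;15;15;25m[48;2;35;35;50m🬰[38;2;35;35;50m[48;2;15;15;25m🬛[38;2;15;15;25m[48;2;35;35;50m🬰[0m
[38;2;15;15;25m[48;2;35;35;50m🬎[38;2;15;15;25m[48;2;35;35;50m🬎[38;2;35;35;50m[48;2;15;15;25m🬲[38;2;15;15;25m[48;2;35;35;50m🬎[38;2;27;27;40m[48;2;200;100;255m🬝[38;2;200;100;255m[48;2;28;28;41m🬊[38;2;200;100;255m[48;2;27;27;40m🬀[38;2;15;15;25m[48;2;35;35;50m🬎[38;2;35;35;50m[48;2;15;15;25m🬲[38;2;15;15;25m[48;2;35;35;50m🬎[0m
[38;2;15;15;25m[48;2;15;15;25m [38;2;15;15;25m[48;2;15;15;25m [38;2;35;35;50m[48;2;15;15;25m▌[38;2;15;15;25m[48;2;200;100;255m🬕[38;2;200;100;255m[48;2;200;100;255m [38;2;200;100;255m[48;2;15;15;25m🬺[38;2;35;35;50m[48;2;15;15;25m▌[38;2;15;15;25m[48;2;15;15;25m [38;2;35;35;50m[48;2;15;15;25m▌[38;2;15;15;25m[48;2;15;15;25m [0m
</frame>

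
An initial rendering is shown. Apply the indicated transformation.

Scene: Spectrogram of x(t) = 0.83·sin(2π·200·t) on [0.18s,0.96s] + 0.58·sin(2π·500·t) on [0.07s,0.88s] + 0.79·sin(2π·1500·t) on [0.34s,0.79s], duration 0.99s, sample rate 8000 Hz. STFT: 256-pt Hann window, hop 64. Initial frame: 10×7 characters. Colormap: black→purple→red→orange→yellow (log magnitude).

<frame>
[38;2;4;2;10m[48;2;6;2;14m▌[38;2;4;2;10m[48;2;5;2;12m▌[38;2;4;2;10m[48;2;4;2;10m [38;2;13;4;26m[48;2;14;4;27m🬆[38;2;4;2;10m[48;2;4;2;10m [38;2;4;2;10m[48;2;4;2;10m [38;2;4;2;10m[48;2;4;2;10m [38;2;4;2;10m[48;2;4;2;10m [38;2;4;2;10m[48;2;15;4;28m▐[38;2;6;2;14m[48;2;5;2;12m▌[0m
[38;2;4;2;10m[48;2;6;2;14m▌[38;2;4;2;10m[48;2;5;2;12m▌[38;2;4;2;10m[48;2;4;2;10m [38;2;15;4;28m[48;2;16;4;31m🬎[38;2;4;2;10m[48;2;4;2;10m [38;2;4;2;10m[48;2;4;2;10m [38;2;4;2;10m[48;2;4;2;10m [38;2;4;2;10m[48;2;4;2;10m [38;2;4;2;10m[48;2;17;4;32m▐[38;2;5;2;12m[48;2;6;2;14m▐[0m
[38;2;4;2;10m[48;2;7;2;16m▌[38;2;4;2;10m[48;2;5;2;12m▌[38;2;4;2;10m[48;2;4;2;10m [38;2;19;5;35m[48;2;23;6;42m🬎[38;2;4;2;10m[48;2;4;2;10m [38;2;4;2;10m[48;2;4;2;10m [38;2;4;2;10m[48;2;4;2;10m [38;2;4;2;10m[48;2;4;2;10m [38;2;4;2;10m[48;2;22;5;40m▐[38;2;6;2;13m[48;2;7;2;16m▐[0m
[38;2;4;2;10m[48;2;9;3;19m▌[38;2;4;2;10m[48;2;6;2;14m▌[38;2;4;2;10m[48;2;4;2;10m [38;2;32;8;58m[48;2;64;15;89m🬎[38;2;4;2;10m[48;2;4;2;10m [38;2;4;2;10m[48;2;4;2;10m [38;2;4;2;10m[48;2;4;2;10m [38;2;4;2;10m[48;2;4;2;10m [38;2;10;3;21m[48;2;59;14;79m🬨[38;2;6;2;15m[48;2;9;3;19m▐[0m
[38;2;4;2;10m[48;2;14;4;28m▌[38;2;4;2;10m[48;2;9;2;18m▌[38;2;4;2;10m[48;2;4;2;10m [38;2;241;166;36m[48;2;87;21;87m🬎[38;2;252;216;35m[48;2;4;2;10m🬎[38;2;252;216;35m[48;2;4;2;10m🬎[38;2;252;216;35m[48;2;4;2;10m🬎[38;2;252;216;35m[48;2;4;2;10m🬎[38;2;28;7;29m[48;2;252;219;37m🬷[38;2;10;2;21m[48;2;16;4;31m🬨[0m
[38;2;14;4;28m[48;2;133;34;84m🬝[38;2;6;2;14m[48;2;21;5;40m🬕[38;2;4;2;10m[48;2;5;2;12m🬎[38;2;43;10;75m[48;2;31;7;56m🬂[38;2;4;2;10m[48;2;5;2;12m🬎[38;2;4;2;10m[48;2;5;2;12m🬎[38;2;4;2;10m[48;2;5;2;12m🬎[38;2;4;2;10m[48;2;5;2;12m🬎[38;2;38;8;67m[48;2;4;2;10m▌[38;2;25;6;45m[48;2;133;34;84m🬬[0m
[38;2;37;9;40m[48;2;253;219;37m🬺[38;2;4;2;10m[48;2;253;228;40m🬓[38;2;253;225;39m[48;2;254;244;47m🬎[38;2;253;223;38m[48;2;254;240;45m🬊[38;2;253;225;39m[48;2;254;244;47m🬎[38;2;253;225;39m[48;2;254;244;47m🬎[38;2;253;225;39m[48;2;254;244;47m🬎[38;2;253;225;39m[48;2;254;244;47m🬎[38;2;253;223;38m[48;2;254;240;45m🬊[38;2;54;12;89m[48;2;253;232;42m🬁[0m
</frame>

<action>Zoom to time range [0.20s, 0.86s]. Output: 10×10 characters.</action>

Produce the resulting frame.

<frame>
[38;2;4;2;10m[48;2;4;2;10m [38;2;4;2;10m[48;2;5;2;12m▌[38;2;4;2;10m[48;2;13;4;26m▐[38;2;4;2;10m[48;2;4;2;10m [38;2;4;2;10m[48;2;4;2;10m [38;2;4;2;10m[48;2;4;2;10m [38;2;4;2;10m[48;2;4;2;10m [38;2;4;2;10m[48;2;4;2;10m [38;2;4;2;10m[48;2;4;2;10m [38;2;15;4;28m[48;2;4;2;10m▌[0m
[38;2;4;2;10m[48;2;4;2;10m [38;2;4;2;10m[48;2;5;2;13m▌[38;2;4;2;10m[48;2;14;4;27m▐[38;2;4;2;10m[48;2;4;2;10m [38;2;4;2;10m[48;2;4;2;10m [38;2;4;2;10m[48;2;4;2;10m [38;2;4;2;10m[48;2;4;2;10m [38;2;4;2;10m[48;2;4;2;10m [38;2;4;2;10m[48;2;4;2;10m [38;2;4;2;10m[48;2;15;4;29m▐[0m
[38;2;4;2;10m[48;2;4;2;10m [38;2;4;2;10m[48;2;6;2;13m▌[38;2;4;2;10m[48;2;16;4;30m▐[38;2;4;2;10m[48;2;4;2;10m [38;2;4;2;10m[48;2;4;2;10m [38;2;4;2;10m[48;2;4;2;10m [38;2;4;2;10m[48;2;4;2;10m [38;2;4;2;10m[48;2;4;2;10m [38;2;4;2;10m[48;2;4;2;10m [38;2;4;2;10m[48;2;17;4;32m▐[0m
[38;2;4;2;10m[48;2;4;2;10m [38;2;4;2;10m[48;2;6;2;14m▌[38;2;4;2;10m[48;2;19;5;36m▐[38;2;4;2;10m[48;2;4;2;10m [38;2;4;2;10m[48;2;4;2;10m [38;2;4;2;10m[48;2;4;2;10m [38;2;4;2;10m[48;2;4;2;10m [38;2;4;2;10m[48;2;4;2;10m [38;2;4;2;10m[48;2;4;2;10m [38;2;4;2;10m[48;2;21;5;39m▐[0m
[38;2;4;2;10m[48;2;4;2;10m [38;2;4;2;10m[48;2;8;2;17m▌[38;2;4;2;10m[48;2;28;6;50m▐[38;2;4;2;10m[48;2;4;2;10m [38;2;4;2;10m[48;2;4;2;10m [38;2;4;2;10m[48;2;4;2;10m [38;2;4;2;10m[48;2;4;2;10m [38;2;4;2;10m[48;2;4;2;10m [38;2;4;2;10m[48;2;4;2;10m [38;2;4;2;10m[48;2;30;7;54m▐[0m
[38;2;4;2;10m[48;2;4;2;10m [38;2;5;2;13m[48;2;19;4;35m🬕[38;2;13;3;25m[48;2;89;21;87m🬨[38;2;4;2;10m[48;2;4;2;11m🬎[38;2;4;2;10m[48;2;4;2;11m🬎[38;2;4;2;10m[48;2;4;2;11m🬎[38;2;4;2;10m[48;2;4;2;11m🬎[38;2;4;2;10m[48;2;4;2;11m🬎[38;2;4;2;10m[48;2;4;2;11m🬎[38;2;13;4;26m[48;2;103;25;86m🬨[0m
[38;2;4;2;10m[48;2;4;2;10m [38;2;4;2;10m[48;2;23;5;43m▌[38;2;241;193;52m[48;2;33;8;37m🬆[38;2;254;249;49m[48;2;5;2;12m🬂[38;2;254;249;49m[48;2;5;2;12m🬂[38;2;254;249;49m[48;2;5;2;12m🬂[38;2;254;249;49m[48;2;5;2;12m🬂[38;2;254;249;49m[48;2;5;2;12m🬂[38;2;254;249;49m[48;2;5;2;12m🬂[38;2;238;173;48m[48;2;28;7;29m🬄[0m
[38;2;4;2;10m[48;2;4;2;10m [38;2;4;2;10m[48;2;11;3;23m▌[38;2;40;9;70m[48;2;4;2;10m▌[38;2;4;2;10m[48;2;4;2;10m [38;2;4;2;10m[48;2;4;2;10m [38;2;4;2;10m[48;2;4;2;10m [38;2;4;2;10m[48;2;4;2;10m [38;2;4;2;10m[48;2;4;2;10m [38;2;4;2;10m[48;2;4;2;10m [38;2;43;9;75m[48;2;4;2;10m▌[0m
[38;2;5;2;12m[48;2;253;219;37m🬎[38;2;6;2;15m[48;2;253;219;37m🬎[38;2;17;4;32m[48;2;253;219;37m🬎[38;2;5;2;12m[48;2;253;219;37m🬎[38;2;5;2;12m[48;2;253;219;37m🬎[38;2;5;2;12m[48;2;253;219;37m🬎[38;2;5;2;12m[48;2;253;219;37m🬎[38;2;5;2;12m[48;2;253;219;37m🬎[38;2;5;2;12m[48;2;253;219;37m🬎[38;2;18;4;34m[48;2;253;219;37m🬎[0m
[38;2;43;9;75m[48;2;254;244;47m🬰[38;2;43;9;75m[48;2;254;244;47m🬰[38;2;50;11;81m[48;2;254;244;47m🬰[38;2;43;9;75m[48;2;254;244;47m🬰[38;2;43;9;75m[48;2;254;244;47m🬰[38;2;43;9;75m[48;2;254;244;47m🬰[38;2;43;9;75m[48;2;254;244;47m🬰[38;2;43;9;75m[48;2;254;244;47m🬰[38;2;43;9;75m[48;2;254;244;47m🬰[38;2;48;11;79m[48;2;254;244;47m🬰[0m
</frame>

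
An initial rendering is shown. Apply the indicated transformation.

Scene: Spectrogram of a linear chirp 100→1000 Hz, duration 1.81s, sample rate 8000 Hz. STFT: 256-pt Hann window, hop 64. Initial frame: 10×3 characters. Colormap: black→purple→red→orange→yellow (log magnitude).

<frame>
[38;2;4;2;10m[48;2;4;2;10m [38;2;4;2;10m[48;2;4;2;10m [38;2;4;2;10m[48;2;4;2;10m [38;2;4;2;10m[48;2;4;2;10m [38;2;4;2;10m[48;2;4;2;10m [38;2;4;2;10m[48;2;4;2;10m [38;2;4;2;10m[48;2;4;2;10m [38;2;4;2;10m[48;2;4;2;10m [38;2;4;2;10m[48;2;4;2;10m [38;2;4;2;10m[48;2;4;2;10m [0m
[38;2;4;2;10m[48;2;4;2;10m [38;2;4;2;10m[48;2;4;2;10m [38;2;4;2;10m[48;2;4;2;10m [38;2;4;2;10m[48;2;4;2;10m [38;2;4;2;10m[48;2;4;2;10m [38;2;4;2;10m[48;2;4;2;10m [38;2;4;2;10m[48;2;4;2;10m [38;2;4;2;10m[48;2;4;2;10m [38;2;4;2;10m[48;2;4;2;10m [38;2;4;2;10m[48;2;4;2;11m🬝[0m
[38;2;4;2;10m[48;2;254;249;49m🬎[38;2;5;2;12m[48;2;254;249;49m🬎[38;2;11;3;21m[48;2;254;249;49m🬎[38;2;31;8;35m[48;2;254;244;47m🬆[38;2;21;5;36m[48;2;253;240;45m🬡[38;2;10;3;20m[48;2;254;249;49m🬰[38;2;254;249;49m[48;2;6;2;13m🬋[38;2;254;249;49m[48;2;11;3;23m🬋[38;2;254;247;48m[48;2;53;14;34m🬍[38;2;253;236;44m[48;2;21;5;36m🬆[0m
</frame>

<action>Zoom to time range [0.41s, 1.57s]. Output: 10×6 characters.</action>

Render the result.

<frame>
[38;2;4;2;10m[48;2;4;2;10m [38;2;4;2;10m[48;2;4;2;10m [38;2;4;2;10m[48;2;4;2;10m [38;2;4;2;10m[48;2;4;2;10m [38;2;4;2;10m[48;2;4;2;10m [38;2;4;2;10m[48;2;4;2;10m [38;2;4;2;10m[48;2;4;2;10m [38;2;4;2;10m[48;2;4;2;10m [38;2;4;2;10m[48;2;4;2;10m [38;2;4;2;10m[48;2;4;2;10m [0m
[38;2;4;2;10m[48;2;4;2;10m [38;2;4;2;10m[48;2;4;2;10m [38;2;4;2;10m[48;2;4;2;10m [38;2;4;2;10m[48;2;4;2;10m [38;2;4;2;10m[48;2;4;2;10m [38;2;4;2;10m[48;2;4;2;10m [38;2;4;2;10m[48;2;4;2;10m [38;2;4;2;10m[48;2;4;2;10m [38;2;4;2;10m[48;2;4;2;10m [38;2;4;2;10m[48;2;4;2;10m [0m
[38;2;4;2;10m[48;2;4;2;10m [38;2;4;2;10m[48;2;4;2;10m [38;2;4;2;10m[48;2;4;2;10m [38;2;4;2;10m[48;2;4;2;10m [38;2;4;2;10m[48;2;4;2;10m [38;2;4;2;10m[48;2;4;2;10m [38;2;4;2;10m[48;2;4;2;10m [38;2;4;2;10m[48;2;4;2;10m [38;2;4;2;10m[48;2;4;2;10m [38;2;4;2;10m[48;2;4;2;10m [0m
[38;2;4;2;10m[48;2;4;2;10m [38;2;4;2;10m[48;2;4;2;10m [38;2;4;2;10m[48;2;4;2;10m [38;2;4;2;10m[48;2;4;2;10m [38;2;4;2;10m[48;2;4;2;10m [38;2;4;2;10m[48;2;4;2;10m [38;2;4;2;10m[48;2;4;2;10m [38;2;4;2;10m[48;2;4;2;10m [38;2;4;2;10m[48;2;4;2;10m [38;2;4;2;10m[48;2;4;2;10m [0m
[38;2;4;2;10m[48;2;4;2;11m🬎[38;2;4;2;10m[48;2;5;2;11m🬎[38;2;4;2;10m[48;2;5;2;13m🬎[38;2;4;2;10m[48;2;8;2;17m🬎[38;2;5;2;13m[48;2;24;6;43m🬝[38;2;14;4;26m[48;2;225;103;43m🬝[38;2;5;2;11m[48;2;254;239;45m🬎[38;2;6;2;13m[48;2;254;249;49m🬎[38;2;11;3;22m[48;2;254;249;49m🬎[38;2;21;5;37m[48;2;252;218;36m🬆[0m
[38;2;18;5;34m[48;2;254;249;49m🬰[38;2;238;189;55m[48;2;22;5;41m🬍[38;2;253;239;45m[48;2;6;2;14m🬎[38;2;249;210;40m[48;2;21;5;37m🬆[38;2;254;249;49m[48;2;11;3;22m🬂[38;2;254;249;49m[48;2;6;2;13m🬂[38;2;254;240;45m[48;2;5;2;11m🬂[38;2;226;104;43m[48;2;14;4;26m🬀[38;2;24;6;43m[48;2;5;2;13m🬀[38;2;8;2;17m[48;2;4;2;10m🬂[0m
</frame>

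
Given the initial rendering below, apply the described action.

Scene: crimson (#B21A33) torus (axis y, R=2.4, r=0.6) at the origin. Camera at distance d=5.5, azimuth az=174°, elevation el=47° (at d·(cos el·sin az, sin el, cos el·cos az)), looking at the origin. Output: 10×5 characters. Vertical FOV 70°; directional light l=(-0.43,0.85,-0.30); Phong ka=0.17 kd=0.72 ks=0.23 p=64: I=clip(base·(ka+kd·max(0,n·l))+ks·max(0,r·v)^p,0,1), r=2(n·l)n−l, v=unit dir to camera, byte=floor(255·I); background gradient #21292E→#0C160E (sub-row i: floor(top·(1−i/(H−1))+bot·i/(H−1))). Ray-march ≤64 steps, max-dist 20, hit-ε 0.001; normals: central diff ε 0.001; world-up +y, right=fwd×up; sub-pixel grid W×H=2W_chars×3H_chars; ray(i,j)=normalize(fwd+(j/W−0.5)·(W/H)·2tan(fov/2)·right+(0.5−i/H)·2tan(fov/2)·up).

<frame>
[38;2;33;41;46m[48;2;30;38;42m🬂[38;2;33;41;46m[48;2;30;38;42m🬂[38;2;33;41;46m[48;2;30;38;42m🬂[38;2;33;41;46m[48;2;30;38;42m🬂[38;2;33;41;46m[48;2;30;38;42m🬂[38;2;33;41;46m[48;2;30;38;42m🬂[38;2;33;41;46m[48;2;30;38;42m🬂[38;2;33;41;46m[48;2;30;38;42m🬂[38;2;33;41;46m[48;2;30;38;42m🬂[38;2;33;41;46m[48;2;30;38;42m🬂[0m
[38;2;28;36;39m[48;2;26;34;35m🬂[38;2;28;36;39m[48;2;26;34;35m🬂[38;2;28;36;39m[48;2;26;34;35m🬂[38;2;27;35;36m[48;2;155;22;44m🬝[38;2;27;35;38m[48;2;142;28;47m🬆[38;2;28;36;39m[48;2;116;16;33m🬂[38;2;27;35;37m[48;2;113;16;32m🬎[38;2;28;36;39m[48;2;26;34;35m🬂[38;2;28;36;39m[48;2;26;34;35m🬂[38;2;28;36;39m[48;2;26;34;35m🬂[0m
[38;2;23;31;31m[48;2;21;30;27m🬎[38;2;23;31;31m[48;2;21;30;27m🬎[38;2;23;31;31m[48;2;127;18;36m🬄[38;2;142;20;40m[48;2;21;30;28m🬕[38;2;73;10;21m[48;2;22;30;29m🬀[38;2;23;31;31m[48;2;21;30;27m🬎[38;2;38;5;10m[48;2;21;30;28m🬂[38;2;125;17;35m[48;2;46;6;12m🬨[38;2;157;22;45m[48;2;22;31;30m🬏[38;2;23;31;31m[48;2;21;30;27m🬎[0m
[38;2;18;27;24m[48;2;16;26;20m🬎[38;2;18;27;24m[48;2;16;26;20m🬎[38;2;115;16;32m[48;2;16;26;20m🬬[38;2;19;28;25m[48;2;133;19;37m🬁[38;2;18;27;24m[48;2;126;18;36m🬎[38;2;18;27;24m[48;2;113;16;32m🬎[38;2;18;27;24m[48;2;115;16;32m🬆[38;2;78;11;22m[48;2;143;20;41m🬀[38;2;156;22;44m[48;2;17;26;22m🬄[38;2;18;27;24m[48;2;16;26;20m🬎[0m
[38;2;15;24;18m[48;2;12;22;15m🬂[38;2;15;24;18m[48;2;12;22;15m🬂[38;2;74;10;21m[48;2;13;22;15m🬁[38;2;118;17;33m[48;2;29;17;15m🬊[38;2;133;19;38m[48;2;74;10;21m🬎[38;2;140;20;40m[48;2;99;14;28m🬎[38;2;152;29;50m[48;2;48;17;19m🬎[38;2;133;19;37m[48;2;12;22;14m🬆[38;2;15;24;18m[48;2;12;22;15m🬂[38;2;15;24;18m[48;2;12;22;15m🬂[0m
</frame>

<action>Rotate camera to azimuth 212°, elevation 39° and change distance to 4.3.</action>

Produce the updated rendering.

<frame>
[38;2;33;41;46m[48;2;30;38;42m🬂[38;2;33;41;46m[48;2;30;38;42m🬂[38;2;33;41;46m[48;2;30;38;42m🬂[38;2;33;41;46m[48;2;30;38;42m🬂[38;2;33;41;46m[48;2;30;38;42m🬂[38;2;33;41;46m[48;2;30;38;42m🬂[38;2;33;41;46m[48;2;30;38;42m🬂[38;2;33;41;46m[48;2;30;38;42m🬂[38;2;33;41;46m[48;2;30;38;42m🬂[38;2;33;41;46m[48;2;30;38;42m🬂[0m
[38;2;28;36;39m[48;2;26;34;35m🬂[38;2;28;36;39m[48;2;26;34;35m🬂[38;2;27;35;36m[48;2;138;20;39m🬝[38;2;27;35;37m[48;2;151;22;43m🬎[38;2;28;36;39m[48;2;140;20;40m🬂[38;2;28;36;39m[48;2;135;19;38m🬂[38;2;127;18;36m[48;2;27;35;38m🬱[38;2;27;35;37m[48;2;135;19;38m🬎[38;2;28;36;39m[48;2;26;34;35m🬂[38;2;28;36;39m[48;2;26;34;35m🬂[0m
[38;2;23;31;31m[48;2;21;30;27m🬎[38;2;23;31;31m[48;2;136;19;39m🬆[38;2;132;19;37m[48;2;89;12;25m🬕[38;2;109;15;31m[48;2;30;24;25m🬂[38;2;41;5;11m[48;2;21;30;28m🬂[38;2;22;30;29m[48;2;30;4;8m🬺[38;2;41;5;11m[48;2;21;30;28m🬂[38;2;93;13;26m[48;2;35;11;15m🬂[38;2;24;32;32m[48;2;118;17;33m🬁[38;2;148;21;42m[48;2;22;31;30m🬏[0m
[38;2;110;16;31m[48;2;18;27;23m🬦[38;2;138;19;39m[48;2;141;20;40m🬙[38;2;86;12;24m[48;2;127;18;36m🬉[38;2;18;27;24m[48;2;97;14;27m🬎[38;2;18;27;24m[48;2;16;26;20m🬎[38;2;18;27;24m[48;2;16;26;20m🬎[38;2;18;27;23m[48;2;72;10;20m🬝[38;2;23;19;19m[48;2;101;14;28m🬆[38;2;106;15;30m[48;2;138;20;39m🬄[38;2;19;28;25m[48;2;148;21;42m🬁[0m
[38;2;15;24;18m[48;2;12;22;15m🬂[38;2;135;19;38m[48;2;92;13;26m🬬[38;2;142;20;40m[48;2;147;21;41m🬑[38;2;131;18;37m[48;2;148;21;42m🬂[38;2;117;16;33m[48;2;146;21;41m🬂[38;2;111;16;31m[48;2;148;22;43m🬂[38;2;132;19;37m[48;2;170;37;59m🬎[38;2;138;19;39m[48;2;155;22;44m🬂[38;2;151;22;43m[48;2;156;22;44m🬟[38;2;142;20;40m[48;2;13;23;16m▌[0m
</frame>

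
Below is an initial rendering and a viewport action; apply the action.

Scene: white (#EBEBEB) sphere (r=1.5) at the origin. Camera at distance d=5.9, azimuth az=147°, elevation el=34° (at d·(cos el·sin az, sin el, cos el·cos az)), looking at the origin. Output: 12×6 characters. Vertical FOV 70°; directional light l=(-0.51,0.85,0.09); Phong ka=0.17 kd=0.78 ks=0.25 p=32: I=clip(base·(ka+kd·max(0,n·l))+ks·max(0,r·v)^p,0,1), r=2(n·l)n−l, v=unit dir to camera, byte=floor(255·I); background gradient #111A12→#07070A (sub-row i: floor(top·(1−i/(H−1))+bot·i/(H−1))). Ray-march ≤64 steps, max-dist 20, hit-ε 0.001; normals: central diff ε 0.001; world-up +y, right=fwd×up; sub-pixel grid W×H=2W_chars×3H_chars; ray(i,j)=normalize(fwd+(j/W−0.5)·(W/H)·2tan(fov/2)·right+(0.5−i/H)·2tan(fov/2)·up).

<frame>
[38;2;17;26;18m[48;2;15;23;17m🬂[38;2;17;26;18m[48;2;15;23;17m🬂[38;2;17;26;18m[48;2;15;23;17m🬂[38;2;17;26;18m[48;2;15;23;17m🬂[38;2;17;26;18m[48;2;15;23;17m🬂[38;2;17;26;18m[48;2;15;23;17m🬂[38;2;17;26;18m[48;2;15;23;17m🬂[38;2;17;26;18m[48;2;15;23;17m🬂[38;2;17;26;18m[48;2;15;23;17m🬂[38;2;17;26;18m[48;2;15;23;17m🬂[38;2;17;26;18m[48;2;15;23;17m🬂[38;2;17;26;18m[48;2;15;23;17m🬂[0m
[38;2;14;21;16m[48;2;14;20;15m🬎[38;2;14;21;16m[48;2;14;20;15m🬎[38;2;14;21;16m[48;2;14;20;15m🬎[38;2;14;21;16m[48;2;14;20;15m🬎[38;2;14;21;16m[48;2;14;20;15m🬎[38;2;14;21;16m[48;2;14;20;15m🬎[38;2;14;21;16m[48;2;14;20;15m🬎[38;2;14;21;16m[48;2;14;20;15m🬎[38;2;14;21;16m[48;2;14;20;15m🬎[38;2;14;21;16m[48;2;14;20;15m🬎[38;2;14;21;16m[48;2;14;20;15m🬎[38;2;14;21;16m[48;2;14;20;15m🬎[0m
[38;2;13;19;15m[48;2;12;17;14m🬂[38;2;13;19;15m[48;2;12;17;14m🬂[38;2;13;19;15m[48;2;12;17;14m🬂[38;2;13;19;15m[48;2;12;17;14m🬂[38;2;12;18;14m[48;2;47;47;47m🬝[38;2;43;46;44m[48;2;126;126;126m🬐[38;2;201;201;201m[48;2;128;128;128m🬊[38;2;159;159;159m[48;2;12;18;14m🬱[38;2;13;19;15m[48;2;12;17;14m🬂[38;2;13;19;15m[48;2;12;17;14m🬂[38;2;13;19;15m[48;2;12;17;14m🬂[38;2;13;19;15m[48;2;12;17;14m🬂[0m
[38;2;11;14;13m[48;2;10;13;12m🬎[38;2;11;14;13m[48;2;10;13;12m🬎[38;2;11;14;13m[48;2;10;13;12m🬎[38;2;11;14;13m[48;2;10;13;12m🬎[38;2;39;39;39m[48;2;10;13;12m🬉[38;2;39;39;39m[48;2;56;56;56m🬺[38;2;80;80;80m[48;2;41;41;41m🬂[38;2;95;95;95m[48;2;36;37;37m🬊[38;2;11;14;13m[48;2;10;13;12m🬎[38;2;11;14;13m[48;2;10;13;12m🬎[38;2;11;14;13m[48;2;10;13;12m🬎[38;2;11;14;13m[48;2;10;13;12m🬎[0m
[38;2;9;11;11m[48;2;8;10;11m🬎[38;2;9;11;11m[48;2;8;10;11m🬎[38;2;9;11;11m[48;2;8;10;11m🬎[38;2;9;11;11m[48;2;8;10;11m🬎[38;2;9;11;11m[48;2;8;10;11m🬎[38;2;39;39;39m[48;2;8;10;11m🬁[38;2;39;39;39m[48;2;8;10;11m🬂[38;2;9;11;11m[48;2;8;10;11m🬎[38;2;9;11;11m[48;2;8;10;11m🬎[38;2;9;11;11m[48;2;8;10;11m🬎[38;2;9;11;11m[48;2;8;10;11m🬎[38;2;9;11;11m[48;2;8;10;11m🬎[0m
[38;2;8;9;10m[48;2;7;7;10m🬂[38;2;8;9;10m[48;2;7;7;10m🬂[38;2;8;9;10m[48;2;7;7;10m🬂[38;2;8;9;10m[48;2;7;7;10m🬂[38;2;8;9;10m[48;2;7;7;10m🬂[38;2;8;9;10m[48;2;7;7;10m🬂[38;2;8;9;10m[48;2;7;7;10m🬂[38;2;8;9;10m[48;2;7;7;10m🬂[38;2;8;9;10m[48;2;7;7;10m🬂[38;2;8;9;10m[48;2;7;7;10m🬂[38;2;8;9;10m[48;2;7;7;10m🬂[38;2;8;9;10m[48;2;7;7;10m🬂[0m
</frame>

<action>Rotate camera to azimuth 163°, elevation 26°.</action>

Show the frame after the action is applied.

<frame>
[38;2;17;26;18m[48;2;15;23;17m🬂[38;2;17;26;18m[48;2;15;23;17m🬂[38;2;17;26;18m[48;2;15;23;17m🬂[38;2;17;26;18m[48;2;15;23;17m🬂[38;2;17;26;18m[48;2;15;23;17m🬂[38;2;17;26;18m[48;2;15;23;17m🬂[38;2;17;26;18m[48;2;15;23;17m🬂[38;2;17;26;18m[48;2;15;23;17m🬂[38;2;17;26;18m[48;2;15;23;17m🬂[38;2;17;26;18m[48;2;15;23;17m🬂[38;2;17;26;18m[48;2;15;23;17m🬂[38;2;17;26;18m[48;2;15;23;17m🬂[0m
[38;2;14;21;16m[48;2;14;20;15m🬎[38;2;14;21;16m[48;2;14;20;15m🬎[38;2;14;21;16m[48;2;14;20;15m🬎[38;2;14;21;16m[48;2;14;20;15m🬎[38;2;14;21;16m[48;2;14;20;15m🬎[38;2;14;21;16m[48;2;14;20;15m🬎[38;2;14;21;16m[48;2;14;20;15m🬎[38;2;14;21;16m[48;2;14;20;15m🬎[38;2;14;21;16m[48;2;14;20;15m🬎[38;2;14;21;16m[48;2;14;20;15m🬎[38;2;14;21;16m[48;2;14;20;15m🬎[38;2;14;21;16m[48;2;14;20;15m🬎[0m
[38;2;13;19;15m[48;2;12;17;14m🬂[38;2;13;19;15m[48;2;12;17;14m🬂[38;2;13;19;15m[48;2;12;17;14m🬂[38;2;13;19;15m[48;2;12;17;14m🬂[38;2;12;18;14m[48;2;39;39;39m🬝[38;2;53;55;54m[48;2;125;125;125m🬮[38;2;196;196;196m[48;2;123;123;123m🬊[38;2;163;163;163m[48;2;12;18;14m🬱[38;2;13;19;15m[48;2;12;17;14m🬂[38;2;13;19;15m[48;2;12;17;14m🬂[38;2;13;19;15m[48;2;12;17;14m🬂[38;2;13;19;15m[48;2;12;17;14m🬂[0m
[38;2;11;14;13m[48;2;10;13;12m🬎[38;2;11;14;13m[48;2;10;13;12m🬎[38;2;11;14;13m[48;2;10;13;12m🬎[38;2;11;14;13m[48;2;10;13;12m🬎[38;2;39;39;39m[48;2;10;13;12m🬉[38;2;39;39;39m[48;2;49;49;49m🬺[38;2;78;78;78m[48;2;41;41;41m🬂[38;2;103;103;103m[48;2;38;39;39m🬊[38;2;11;14;13m[48;2;10;13;12m🬎[38;2;11;14;13m[48;2;10;13;12m🬎[38;2;11;14;13m[48;2;10;13;12m🬎[38;2;11;14;13m[48;2;10;13;12m🬎[0m
[38;2;9;11;11m[48;2;8;10;11m🬎[38;2;9;11;11m[48;2;8;10;11m🬎[38;2;9;11;11m[48;2;8;10;11m🬎[38;2;9;11;11m[48;2;8;10;11m🬎[38;2;9;11;11m[48;2;8;10;11m🬎[38;2;39;39;39m[48;2;8;10;11m🬁[38;2;39;39;39m[48;2;8;10;11m🬂[38;2;9;11;11m[48;2;8;10;11m🬎[38;2;9;11;11m[48;2;8;10;11m🬎[38;2;9;11;11m[48;2;8;10;11m🬎[38;2;9;11;11m[48;2;8;10;11m🬎[38;2;9;11;11m[48;2;8;10;11m🬎[0m
[38;2;8;9;10m[48;2;7;7;10m🬂[38;2;8;9;10m[48;2;7;7;10m🬂[38;2;8;9;10m[48;2;7;7;10m🬂[38;2;8;9;10m[48;2;7;7;10m🬂[38;2;8;9;10m[48;2;7;7;10m🬂[38;2;8;9;10m[48;2;7;7;10m🬂[38;2;8;9;10m[48;2;7;7;10m🬂[38;2;8;9;10m[48;2;7;7;10m🬂[38;2;8;9;10m[48;2;7;7;10m🬂[38;2;8;9;10m[48;2;7;7;10m🬂[38;2;8;9;10m[48;2;7;7;10m🬂[38;2;8;9;10m[48;2;7;7;10m🬂[0m
</frame>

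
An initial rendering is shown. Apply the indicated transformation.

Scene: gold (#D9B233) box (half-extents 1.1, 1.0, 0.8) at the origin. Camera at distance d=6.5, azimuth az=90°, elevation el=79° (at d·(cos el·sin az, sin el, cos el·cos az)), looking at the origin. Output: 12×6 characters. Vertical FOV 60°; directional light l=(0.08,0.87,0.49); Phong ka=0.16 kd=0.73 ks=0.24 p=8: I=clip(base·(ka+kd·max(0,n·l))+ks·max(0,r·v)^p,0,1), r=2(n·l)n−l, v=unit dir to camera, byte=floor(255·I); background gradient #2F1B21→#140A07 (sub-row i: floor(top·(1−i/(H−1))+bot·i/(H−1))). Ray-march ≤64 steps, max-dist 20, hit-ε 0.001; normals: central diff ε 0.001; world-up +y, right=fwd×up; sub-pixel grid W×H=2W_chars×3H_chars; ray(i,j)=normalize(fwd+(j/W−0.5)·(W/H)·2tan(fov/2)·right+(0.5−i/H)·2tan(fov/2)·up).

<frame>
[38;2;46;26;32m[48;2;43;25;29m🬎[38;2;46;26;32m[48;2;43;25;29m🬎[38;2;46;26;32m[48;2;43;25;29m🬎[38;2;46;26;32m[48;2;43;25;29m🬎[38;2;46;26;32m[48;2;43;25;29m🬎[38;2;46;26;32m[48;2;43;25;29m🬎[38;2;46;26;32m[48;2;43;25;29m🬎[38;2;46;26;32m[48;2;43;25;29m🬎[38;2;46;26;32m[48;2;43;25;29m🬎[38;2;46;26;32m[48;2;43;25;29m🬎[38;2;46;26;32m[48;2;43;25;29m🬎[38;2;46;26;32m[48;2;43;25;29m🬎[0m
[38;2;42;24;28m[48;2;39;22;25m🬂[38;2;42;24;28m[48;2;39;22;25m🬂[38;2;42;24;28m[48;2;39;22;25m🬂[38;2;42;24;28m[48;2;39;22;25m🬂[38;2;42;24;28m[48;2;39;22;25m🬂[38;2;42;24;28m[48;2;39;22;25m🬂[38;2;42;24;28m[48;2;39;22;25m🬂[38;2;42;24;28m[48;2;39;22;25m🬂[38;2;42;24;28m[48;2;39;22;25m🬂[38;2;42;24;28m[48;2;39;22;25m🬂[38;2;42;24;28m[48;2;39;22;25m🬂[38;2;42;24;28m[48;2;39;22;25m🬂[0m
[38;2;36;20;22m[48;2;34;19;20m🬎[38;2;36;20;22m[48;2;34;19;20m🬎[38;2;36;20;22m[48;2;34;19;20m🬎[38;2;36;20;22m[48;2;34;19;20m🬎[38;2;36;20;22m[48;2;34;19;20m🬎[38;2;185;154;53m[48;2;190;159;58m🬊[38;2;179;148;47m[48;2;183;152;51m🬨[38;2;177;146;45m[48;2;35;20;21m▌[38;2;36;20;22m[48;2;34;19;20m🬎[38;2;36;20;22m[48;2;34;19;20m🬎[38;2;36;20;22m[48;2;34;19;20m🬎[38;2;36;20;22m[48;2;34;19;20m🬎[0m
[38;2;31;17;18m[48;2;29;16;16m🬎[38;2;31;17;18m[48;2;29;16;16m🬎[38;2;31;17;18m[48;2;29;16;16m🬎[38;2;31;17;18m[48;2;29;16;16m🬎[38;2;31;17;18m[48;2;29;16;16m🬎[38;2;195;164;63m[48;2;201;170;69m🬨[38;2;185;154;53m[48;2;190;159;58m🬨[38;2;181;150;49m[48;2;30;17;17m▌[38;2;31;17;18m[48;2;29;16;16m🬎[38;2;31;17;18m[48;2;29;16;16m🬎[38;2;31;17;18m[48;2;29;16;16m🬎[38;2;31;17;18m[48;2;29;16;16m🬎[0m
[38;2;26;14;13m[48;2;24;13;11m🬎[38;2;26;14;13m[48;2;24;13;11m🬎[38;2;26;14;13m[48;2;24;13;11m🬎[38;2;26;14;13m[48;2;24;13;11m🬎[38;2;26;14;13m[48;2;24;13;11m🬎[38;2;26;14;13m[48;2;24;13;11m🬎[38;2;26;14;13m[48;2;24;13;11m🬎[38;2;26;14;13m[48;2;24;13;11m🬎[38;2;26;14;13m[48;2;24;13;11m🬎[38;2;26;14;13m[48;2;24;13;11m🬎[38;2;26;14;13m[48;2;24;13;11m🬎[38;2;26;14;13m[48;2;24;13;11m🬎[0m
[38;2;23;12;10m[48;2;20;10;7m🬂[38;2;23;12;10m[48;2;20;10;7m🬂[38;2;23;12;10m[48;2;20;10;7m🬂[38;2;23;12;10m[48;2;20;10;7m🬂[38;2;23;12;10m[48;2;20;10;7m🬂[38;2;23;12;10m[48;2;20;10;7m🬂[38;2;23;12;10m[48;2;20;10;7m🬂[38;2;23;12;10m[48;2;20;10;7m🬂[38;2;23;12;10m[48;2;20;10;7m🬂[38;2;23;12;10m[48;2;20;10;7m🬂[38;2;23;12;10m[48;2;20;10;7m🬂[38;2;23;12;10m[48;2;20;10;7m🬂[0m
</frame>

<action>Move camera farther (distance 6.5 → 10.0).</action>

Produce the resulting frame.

<frame>
[38;2;46;26;32m[48;2;43;25;29m🬎[38;2;46;26;32m[48;2;43;25;29m🬎[38;2;46;26;32m[48;2;43;25;29m🬎[38;2;46;26;32m[48;2;43;25;29m🬎[38;2;46;26;32m[48;2;43;25;29m🬎[38;2;46;26;32m[48;2;43;25;29m🬎[38;2;46;26;32m[48;2;43;25;29m🬎[38;2;46;26;32m[48;2;43;25;29m🬎[38;2;46;26;32m[48;2;43;25;29m🬎[38;2;46;26;32m[48;2;43;25;29m🬎[38;2;46;26;32m[48;2;43;25;29m🬎[38;2;46;26;32m[48;2;43;25;29m🬎[0m
[38;2;42;24;28m[48;2;39;22;25m🬂[38;2;42;24;28m[48;2;39;22;25m🬂[38;2;42;24;28m[48;2;39;22;25m🬂[38;2;42;24;28m[48;2;39;22;25m🬂[38;2;42;24;28m[48;2;39;22;25m🬂[38;2;42;24;28m[48;2;39;22;25m🬂[38;2;42;24;28m[48;2;39;22;25m🬂[38;2;42;24;28m[48;2;39;22;25m🬂[38;2;42;24;28m[48;2;39;22;25m🬂[38;2;42;24;28m[48;2;39;22;25m🬂[38;2;42;24;28m[48;2;39;22;25m🬂[38;2;42;24;28m[48;2;39;22;25m🬂[0m
[38;2;36;20;22m[48;2;34;19;20m🬎[38;2;36;20;22m[48;2;34;19;20m🬎[38;2;36;20;22m[48;2;34;19;20m🬎[38;2;36;20;22m[48;2;34;19;20m🬎[38;2;36;20;22m[48;2;34;19;20m🬎[38;2;35;20;22m[48;2;187;156;55m🬕[38;2;37;21;23m[48;2;181;150;49m🬂[38;2;36;20;22m[48;2;34;19;20m🬎[38;2;36;20;22m[48;2;34;19;20m🬎[38;2;36;20;22m[48;2;34;19;20m🬎[38;2;36;20;22m[48;2;34;19;20m🬎[38;2;36;20;22m[48;2;34;19;20m🬎[0m
[38;2;31;17;18m[48;2;29;16;16m🬎[38;2;31;17;18m[48;2;29;16;16m🬎[38;2;31;17;18m[48;2;29;16;16m🬎[38;2;31;17;18m[48;2;29;16;16m🬎[38;2;31;17;18m[48;2;29;16;16m🬎[38;2;193;162;61m[48;2;30;16;17m🬉[38;2;186;154;54m[48;2;29;16;16m🬎[38;2;31;17;18m[48;2;29;16;16m🬎[38;2;31;17;18m[48;2;29;16;16m🬎[38;2;31;17;18m[48;2;29;16;16m🬎[38;2;31;17;18m[48;2;29;16;16m🬎[38;2;31;17;18m[48;2;29;16;16m🬎[0m
[38;2;26;14;13m[48;2;24;13;11m🬎[38;2;26;14;13m[48;2;24;13;11m🬎[38;2;26;14;13m[48;2;24;13;11m🬎[38;2;26;14;13m[48;2;24;13;11m🬎[38;2;26;14;13m[48;2;24;13;11m🬎[38;2;26;14;13m[48;2;24;13;11m🬎[38;2;26;14;13m[48;2;24;13;11m🬎[38;2;26;14;13m[48;2;24;13;11m🬎[38;2;26;14;13m[48;2;24;13;11m🬎[38;2;26;14;13m[48;2;24;13;11m🬎[38;2;26;14;13m[48;2;24;13;11m🬎[38;2;26;14;13m[48;2;24;13;11m🬎[0m
[38;2;23;12;10m[48;2;20;10;7m🬂[38;2;23;12;10m[48;2;20;10;7m🬂[38;2;23;12;10m[48;2;20;10;7m🬂[38;2;23;12;10m[48;2;20;10;7m🬂[38;2;23;12;10m[48;2;20;10;7m🬂[38;2;23;12;10m[48;2;20;10;7m🬂[38;2;23;12;10m[48;2;20;10;7m🬂[38;2;23;12;10m[48;2;20;10;7m🬂[38;2;23;12;10m[48;2;20;10;7m🬂[38;2;23;12;10m[48;2;20;10;7m🬂[38;2;23;12;10m[48;2;20;10;7m🬂[38;2;23;12;10m[48;2;20;10;7m🬂[0m
</frame>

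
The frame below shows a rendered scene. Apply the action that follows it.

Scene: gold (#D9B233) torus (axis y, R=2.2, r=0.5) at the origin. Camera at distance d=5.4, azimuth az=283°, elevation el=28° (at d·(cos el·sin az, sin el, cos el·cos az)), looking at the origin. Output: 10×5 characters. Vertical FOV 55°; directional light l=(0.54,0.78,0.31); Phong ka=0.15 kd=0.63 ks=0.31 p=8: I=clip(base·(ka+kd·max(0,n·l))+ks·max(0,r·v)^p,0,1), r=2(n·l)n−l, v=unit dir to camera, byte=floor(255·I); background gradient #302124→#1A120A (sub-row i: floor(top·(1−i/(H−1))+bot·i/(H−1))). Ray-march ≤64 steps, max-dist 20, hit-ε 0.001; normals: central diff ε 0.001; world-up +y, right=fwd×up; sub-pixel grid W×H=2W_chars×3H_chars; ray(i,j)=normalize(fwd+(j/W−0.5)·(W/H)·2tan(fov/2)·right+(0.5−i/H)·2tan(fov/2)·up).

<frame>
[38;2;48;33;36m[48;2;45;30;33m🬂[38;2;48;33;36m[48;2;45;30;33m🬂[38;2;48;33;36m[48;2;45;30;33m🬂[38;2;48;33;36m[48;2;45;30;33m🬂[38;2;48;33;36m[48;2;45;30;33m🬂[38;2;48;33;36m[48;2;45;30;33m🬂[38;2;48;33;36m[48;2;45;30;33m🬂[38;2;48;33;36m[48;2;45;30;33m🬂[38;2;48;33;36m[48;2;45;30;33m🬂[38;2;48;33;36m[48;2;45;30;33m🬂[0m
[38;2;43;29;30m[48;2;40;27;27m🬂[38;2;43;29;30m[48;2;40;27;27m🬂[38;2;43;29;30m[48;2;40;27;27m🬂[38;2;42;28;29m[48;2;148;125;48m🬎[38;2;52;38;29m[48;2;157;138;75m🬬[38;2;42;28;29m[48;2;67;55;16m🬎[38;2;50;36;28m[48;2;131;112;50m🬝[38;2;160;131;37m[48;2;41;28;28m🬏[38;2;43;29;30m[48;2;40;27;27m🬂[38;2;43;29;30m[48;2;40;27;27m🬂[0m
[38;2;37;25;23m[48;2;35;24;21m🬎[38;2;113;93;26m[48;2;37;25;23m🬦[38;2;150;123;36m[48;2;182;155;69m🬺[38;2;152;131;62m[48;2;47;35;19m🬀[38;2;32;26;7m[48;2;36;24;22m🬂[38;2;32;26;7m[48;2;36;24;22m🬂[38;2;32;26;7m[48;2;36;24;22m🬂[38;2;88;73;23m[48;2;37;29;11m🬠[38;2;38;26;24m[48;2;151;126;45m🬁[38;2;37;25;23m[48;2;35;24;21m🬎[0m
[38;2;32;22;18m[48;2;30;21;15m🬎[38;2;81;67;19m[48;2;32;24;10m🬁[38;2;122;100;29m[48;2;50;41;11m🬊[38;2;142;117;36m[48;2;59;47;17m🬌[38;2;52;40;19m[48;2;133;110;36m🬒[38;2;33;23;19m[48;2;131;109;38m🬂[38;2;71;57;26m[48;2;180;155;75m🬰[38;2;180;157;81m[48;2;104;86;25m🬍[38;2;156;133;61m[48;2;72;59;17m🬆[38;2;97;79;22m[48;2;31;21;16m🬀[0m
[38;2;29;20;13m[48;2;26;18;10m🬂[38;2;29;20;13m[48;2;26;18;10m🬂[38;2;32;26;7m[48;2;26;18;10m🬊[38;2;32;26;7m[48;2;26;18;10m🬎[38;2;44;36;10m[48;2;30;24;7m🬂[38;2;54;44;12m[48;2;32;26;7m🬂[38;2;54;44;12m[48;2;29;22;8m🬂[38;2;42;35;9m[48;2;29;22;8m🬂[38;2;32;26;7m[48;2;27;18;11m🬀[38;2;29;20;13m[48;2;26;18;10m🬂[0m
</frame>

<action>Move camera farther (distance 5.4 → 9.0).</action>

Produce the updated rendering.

<frame>
[38;2;48;33;36m[48;2;45;30;33m🬂[38;2;48;33;36m[48;2;45;30;33m🬂[38;2;48;33;36m[48;2;45;30;33m🬂[38;2;48;33;36m[48;2;45;30;33m🬂[38;2;48;33;36m[48;2;45;30;33m🬂[38;2;48;33;36m[48;2;45;30;33m🬂[38;2;48;33;36m[48;2;45;30;33m🬂[38;2;48;33;36m[48;2;45;30;33m🬂[38;2;48;33;36m[48;2;45;30;33m🬂[38;2;48;33;36m[48;2;45;30;33m🬂[0m
[38;2;43;29;30m[48;2;40;27;27m🬂[38;2;43;29;30m[48;2;40;27;27m🬂[38;2;43;29;30m[48;2;40;27;27m🬂[38;2;43;29;30m[48;2;40;27;27m🬂[38;2;43;29;30m[48;2;40;27;27m🬂[38;2;43;29;30m[48;2;40;27;27m🬂[38;2;43;29;30m[48;2;40;27;27m🬂[38;2;43;29;30m[48;2;40;27;27m🬂[38;2;43;29;30m[48;2;40;27;27m🬂[38;2;43;29;30m[48;2;40;27;27m🬂[0m
[38;2;37;25;23m[48;2;35;24;21m🬎[38;2;37;25;23m[48;2;35;24;21m🬎[38;2;37;25;23m[48;2;35;24;21m🬎[38;2;48;36;21m[48;2;136;112;34m🬒[38;2;198;176;102m[48;2;43;33;18m🬀[38;2;41;33;9m[48;2;36;24;22m🬂[38;2;42;32;16m[48;2;121;100;34m🬜[38;2;151;126;45m[48;2;37;25;23m🬓[38;2;37;25;23m[48;2;35;24;21m🬎[38;2;37;25;23m[48;2;35;24;21m🬎[0m
[38;2;32;22;18m[48;2;30;21;15m🬎[38;2;32;22;18m[48;2;30;21;15m🬎[38;2;32;22;18m[48;2;30;21;15m🬎[38;2;33;27;7m[48;2;31;21;16m🬂[38;2;93;77;25m[48;2;31;23;11m🬂[38;2;145;125;60m[48;2;31;23;11m🬂[38;2;106;90;35m[48;2;31;22;13m🬂[38;2;46;37;10m[48;2;31;21;16m🬀[38;2;32;22;18m[48;2;30;21;15m🬎[38;2;32;22;18m[48;2;30;21;15m🬎[0m
[38;2;29;20;13m[48;2;26;18;10m🬂[38;2;29;20;13m[48;2;26;18;10m🬂[38;2;29;20;13m[48;2;26;18;10m🬂[38;2;29;20;13m[48;2;26;18;10m🬂[38;2;29;20;13m[48;2;26;18;10m🬂[38;2;29;20;13m[48;2;26;18;10m🬂[38;2;29;20;13m[48;2;26;18;10m🬂[38;2;29;20;13m[48;2;26;18;10m🬂[38;2;29;20;13m[48;2;26;18;10m🬂[38;2;29;20;13m[48;2;26;18;10m🬂[0m
</frame>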